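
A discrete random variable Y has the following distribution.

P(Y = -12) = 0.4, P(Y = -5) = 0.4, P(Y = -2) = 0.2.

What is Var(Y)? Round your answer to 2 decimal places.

16.56

E[Y] = (-12)(0.4) + (-5)(0.4) + (-2)(0.2) = -7.2
E[Y²] = (-12)²(0.4) + (-5)²(0.4) + (-2)²(0.2) = 68.4
Var(Y) = E[Y²] − (E[Y])² = 68.4 − (-7.2)² = 16.56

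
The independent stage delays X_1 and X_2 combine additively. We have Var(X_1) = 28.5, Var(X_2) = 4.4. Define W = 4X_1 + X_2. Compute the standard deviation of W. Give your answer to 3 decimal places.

By independence, Var(W) = (4)²Var(X_1) + (1)²Var(X_2)
= (4)²·28.5 + (1)²·4.4 = 460.4
sd(W) = √460.4 ≈ 21.457

21.457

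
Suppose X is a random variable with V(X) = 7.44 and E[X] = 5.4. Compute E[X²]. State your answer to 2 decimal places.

36.60

E[X²] = V(X) + (E[X])² = 7.44 + (5.4)² = 36.6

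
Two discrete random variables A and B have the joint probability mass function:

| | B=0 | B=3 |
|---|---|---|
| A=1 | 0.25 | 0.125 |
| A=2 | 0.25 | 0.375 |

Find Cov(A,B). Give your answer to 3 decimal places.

E[A] = 1.625,  E[B] = 1.5
E[AB] = 2.625
Cov(A,B) = E[AB] − E[A]E[B] = 2.625 − (1.625)(1.5) = 0.1875

0.188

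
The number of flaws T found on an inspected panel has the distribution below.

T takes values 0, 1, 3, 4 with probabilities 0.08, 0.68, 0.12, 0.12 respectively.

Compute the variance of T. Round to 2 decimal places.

E[T] = (0)(0.08) + (1)(0.68) + (3)(0.12) + (4)(0.12) = 1.52
E[T²] = (0)²(0.08) + (1)²(0.68) + (3)²(0.12) + (4)²(0.12) = 3.68
Var(T) = E[T²] − (E[T])² = 3.68 − (1.52)² = 1.3696

1.37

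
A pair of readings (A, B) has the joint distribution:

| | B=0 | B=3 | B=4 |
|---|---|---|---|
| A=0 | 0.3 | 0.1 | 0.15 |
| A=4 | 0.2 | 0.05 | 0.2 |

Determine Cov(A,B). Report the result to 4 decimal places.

0.4700

E[A] = 1.8,  E[B] = 1.85
E[AB] = 3.8
Cov(A,B) = E[AB] − E[A]E[B] = 3.8 − (1.8)(1.85) = 0.47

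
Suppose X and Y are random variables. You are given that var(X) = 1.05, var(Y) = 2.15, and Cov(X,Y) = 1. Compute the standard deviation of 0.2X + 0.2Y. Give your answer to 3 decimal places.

0.456

var(0.2X + 0.2Y) = (0.2)²·var(X) + (0.2)²·var(Y) + 2·(0.2)·(0.2)·Cov(X,Y)
= 0.04·1.05 + 0.04·2.15 + 0.08·1 = 0.208
sd(0.2X + 0.2Y) = √0.208 ≈ 0.456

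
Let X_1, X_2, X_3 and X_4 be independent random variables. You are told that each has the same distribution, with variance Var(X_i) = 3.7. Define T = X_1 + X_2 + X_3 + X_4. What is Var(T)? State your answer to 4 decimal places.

By independence, Var(T) = (1)²Var(X_1) + (1)²Var(X_2) + (1)²Var(X_3) + (1)²Var(X_4)
= (1)²·3.7 + (1)²·3.7 + (1)²·3.7 + (1)²·3.7 = 14.8

14.8000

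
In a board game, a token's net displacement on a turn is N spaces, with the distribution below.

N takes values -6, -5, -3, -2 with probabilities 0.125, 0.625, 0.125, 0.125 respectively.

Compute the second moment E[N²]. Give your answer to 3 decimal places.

E[N²] = (-6)²(0.125) + (-5)²(0.625) + (-3)²(0.125) + (-2)²(0.125) = 21.75

21.750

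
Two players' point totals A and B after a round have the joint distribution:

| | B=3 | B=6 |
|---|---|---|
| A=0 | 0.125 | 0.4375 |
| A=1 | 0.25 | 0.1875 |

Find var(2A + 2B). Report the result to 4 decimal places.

7.3594

E[A] = 0.4375,  E[B] = 4.875,  E[AB] = 1.875
var(A) = 0.4375 − (0.4375)² = 0.24609375;  var(B) = 25.875 − (4.875)² = 2.109375
cov(A,B) = 1.875 − (0.4375)(4.875) = -0.2578125
var(2A + 2B) = (2)²·0.24609375 + (2)²·2.109375 + 2·(2)·(2)·-0.2578125 = 7.359375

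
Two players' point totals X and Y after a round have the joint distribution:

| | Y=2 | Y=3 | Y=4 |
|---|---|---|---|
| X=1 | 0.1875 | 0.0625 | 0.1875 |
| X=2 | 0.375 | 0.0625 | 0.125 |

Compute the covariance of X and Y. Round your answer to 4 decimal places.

E[X] = 1.5625,  E[Y] = 2.75
E[XY] = 4.1875
Cov(X,Y) = E[XY] − E[X]E[Y] = 4.1875 − (1.5625)(2.75) = -0.109375

-0.1094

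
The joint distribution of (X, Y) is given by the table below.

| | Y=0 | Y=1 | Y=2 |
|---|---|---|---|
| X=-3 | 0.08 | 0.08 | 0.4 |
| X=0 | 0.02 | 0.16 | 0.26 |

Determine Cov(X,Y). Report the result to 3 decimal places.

-0.019

E[X] = -1.68,  E[Y] = 1.56
E[XY] = -2.64
Cov(X,Y) = E[XY] − E[X]E[Y] = -2.64 − (-1.68)(1.56) = -0.0192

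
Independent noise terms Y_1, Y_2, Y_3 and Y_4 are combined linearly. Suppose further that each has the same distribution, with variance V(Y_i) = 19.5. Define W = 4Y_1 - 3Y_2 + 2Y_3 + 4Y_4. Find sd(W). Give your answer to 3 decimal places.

29.623

By independence, V(W) = (4)²V(Y_1) + (-3)²V(Y_2) + (2)²V(Y_3) + (4)²V(Y_4)
= (4)²·19.5 + (-3)²·19.5 + (2)²·19.5 + (4)²·19.5 = 877.5
sd(W) = √877.5 ≈ 29.623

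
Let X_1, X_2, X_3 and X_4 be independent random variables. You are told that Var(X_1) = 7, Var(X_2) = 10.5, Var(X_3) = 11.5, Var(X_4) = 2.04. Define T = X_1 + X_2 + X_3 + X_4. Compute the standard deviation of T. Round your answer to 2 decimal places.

5.57

By independence, Var(T) = (1)²Var(X_1) + (1)²Var(X_2) + (1)²Var(X_3) + (1)²Var(X_4)
= (1)²·7 + (1)²·10.5 + (1)²·11.5 + (1)²·2.04 = 31.04
sd(T) = √31.04 ≈ 5.57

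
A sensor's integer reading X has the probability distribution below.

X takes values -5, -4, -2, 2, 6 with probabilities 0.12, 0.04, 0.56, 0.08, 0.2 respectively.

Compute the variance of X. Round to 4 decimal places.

13.1296

E[X] = (-5)(0.12) + (-4)(0.04) + (-2)(0.56) + (2)(0.08) + (6)(0.2) = -0.52
E[X²] = (-5)²(0.12) + (-4)²(0.04) + (-2)²(0.56) + (2)²(0.08) + (6)²(0.2) = 13.4
V(X) = E[X²] − (E[X])² = 13.4 − (-0.52)² = 13.1296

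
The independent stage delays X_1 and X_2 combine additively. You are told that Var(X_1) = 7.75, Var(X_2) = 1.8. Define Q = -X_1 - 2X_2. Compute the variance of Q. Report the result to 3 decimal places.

14.950

By independence, Var(Q) = (-1)²Var(X_1) + (-2)²Var(X_2)
= (-1)²·7.75 + (-2)²·1.8 = 14.95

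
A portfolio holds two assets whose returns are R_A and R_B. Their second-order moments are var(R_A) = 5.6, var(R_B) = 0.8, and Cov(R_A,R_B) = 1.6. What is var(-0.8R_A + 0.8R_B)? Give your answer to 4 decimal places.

var(-0.8R_A + 0.8R_B) = (-0.8)²·var(R_A) + (0.8)²·var(R_B) + 2·(-0.8)·(0.8)·Cov(R_A,R_B)
= 0.64·5.6 + 0.64·0.8 + -1.28·1.6 = 2.048

2.0480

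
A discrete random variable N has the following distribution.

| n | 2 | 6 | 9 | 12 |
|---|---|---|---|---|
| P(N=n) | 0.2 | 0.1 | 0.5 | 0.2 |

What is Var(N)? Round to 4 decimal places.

E[N] = (2)(0.2) + (6)(0.1) + (9)(0.5) + (12)(0.2) = 7.9
E[N²] = (2)²(0.2) + (6)²(0.1) + (9)²(0.5) + (12)²(0.2) = 73.7
Var(N) = E[N²] − (E[N])² = 73.7 − (7.9)² = 11.29

11.2900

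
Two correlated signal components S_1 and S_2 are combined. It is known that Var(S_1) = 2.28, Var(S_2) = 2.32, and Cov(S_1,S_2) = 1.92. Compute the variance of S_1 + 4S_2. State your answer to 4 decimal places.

54.7600

Var(S_1 + 4S_2) = (1)²·Var(S_1) + (4)²·Var(S_2) + 2·(1)·(4)·Cov(S_1,S_2)
= 1·2.28 + 16·2.32 + 8·1.92 = 54.76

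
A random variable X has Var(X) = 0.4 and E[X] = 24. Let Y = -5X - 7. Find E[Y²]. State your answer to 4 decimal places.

E[-5X - 7] = -5·24 − 7 = -127
Var(-5X - 7) = (-5)²·0.4 = 10
E[Y²] = Var(Y) + (E[Y])² = 10 + (-127)² = 16139

16139.0000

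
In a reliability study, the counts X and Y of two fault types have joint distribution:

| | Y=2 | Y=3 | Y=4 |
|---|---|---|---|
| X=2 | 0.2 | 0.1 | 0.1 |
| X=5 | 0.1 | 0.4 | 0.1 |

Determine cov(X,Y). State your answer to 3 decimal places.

0.180

E[X] = 3.8,  E[Y] = 2.9
E[XY] = 11.2
cov(X,Y) = E[XY] − E[X]E[Y] = 11.2 − (3.8)(2.9) = 0.18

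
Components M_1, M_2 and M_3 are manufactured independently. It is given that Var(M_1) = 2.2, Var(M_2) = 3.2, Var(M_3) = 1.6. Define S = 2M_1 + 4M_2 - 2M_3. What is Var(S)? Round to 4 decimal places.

By independence, Var(S) = (2)²Var(M_1) + (4)²Var(M_2) + (-2)²Var(M_3)
= (2)²·2.2 + (4)²·3.2 + (-2)²·1.6 = 66.4

66.4000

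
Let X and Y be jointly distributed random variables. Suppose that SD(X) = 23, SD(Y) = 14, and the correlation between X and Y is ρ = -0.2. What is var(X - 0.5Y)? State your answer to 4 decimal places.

642.4000

var(X) = (23)² = 529;  var(Y) = (14)² = 196
cov(X,Y) = ρ·SD(X)·SD(Y) = -0.2·23·14 = -64.4
var(X - 0.5Y) = (1)²·var(X) + (-0.5)²·var(Y) + 2·(1)·(-0.5)·cov(X,Y)
= 1·529 + 0.25·196 + -1·-64.4 = 642.4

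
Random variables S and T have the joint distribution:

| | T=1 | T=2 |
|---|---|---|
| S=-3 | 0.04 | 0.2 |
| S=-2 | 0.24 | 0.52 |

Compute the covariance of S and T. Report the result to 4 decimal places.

-0.0272

E[S] = -2.24,  E[T] = 1.72
E[ST] = -3.88
cov(S,T) = E[ST] − E[S]E[T] = -3.88 − (-2.24)(1.72) = -0.0272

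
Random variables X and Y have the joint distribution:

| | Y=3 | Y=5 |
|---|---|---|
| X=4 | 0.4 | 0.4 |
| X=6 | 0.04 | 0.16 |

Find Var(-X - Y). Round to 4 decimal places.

E[X] = 4.4,  E[Y] = 4.12,  E[XY] = 18.32
Var(X) = 20 − (4.4)² = 0.64;  Var(Y) = 17.96 − (4.12)² = 0.9856
cov(X,Y) = 18.32 − (4.4)(4.12) = 0.192
Var(-X - Y) = (-1)²·0.64 + (-1)²·0.9856 + 2·(-1)·(-1)·0.192 = 2.0096

2.0096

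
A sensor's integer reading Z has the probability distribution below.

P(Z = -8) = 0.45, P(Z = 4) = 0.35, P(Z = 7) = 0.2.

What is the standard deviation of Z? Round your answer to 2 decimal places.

6.60

E[Z] = (-8)(0.45) + (4)(0.35) + (7)(0.2) = -0.8
E[Z²] = (-8)²(0.45) + (4)²(0.35) + (7)²(0.2) = 44.2
var(Z) = E[Z²] − (E[Z])² = 44.2 − (-0.8)² = 43.56
SD(Z) = √43.56 ≈ 6.60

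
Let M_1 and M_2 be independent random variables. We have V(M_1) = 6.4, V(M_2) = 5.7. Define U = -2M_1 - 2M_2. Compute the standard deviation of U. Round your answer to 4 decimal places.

By independence, V(U) = (-2)²V(M_1) + (-2)²V(M_2)
= (-2)²·6.4 + (-2)²·5.7 = 48.4
SD(U) = √48.4 ≈ 6.9570

6.9570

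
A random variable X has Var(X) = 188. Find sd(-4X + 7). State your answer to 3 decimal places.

54.845

Var(-4X + 7) = (-4)²·188 = 3008
sd(-4X + 7) = √3008 ≈ 54.845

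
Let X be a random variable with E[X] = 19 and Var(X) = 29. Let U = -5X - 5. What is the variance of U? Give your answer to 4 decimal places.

725.0000

Var(-5X - 5) = (-5)²·Var(X) = 25·29 = 725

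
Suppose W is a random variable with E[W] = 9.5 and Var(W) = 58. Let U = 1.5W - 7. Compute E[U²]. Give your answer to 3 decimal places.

E[1.5W - 7] = 1.5·9.5 − 7 = 7.25
Var(1.5W - 7) = (1.5)²·58 = 130.5
E[U²] = Var(U) + (E[U])² = 130.5 + (7.25)² = 183.0625

183.063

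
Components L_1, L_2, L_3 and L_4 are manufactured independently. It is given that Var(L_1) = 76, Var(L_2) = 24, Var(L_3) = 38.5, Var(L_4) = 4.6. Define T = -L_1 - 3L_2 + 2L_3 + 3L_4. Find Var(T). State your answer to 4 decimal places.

487.4000

By independence, Var(T) = (-1)²Var(L_1) + (-3)²Var(L_2) + (2)²Var(L_3) + (3)²Var(L_4)
= (-1)²·76 + (-3)²·24 + (2)²·38.5 + (3)²·4.6 = 487.4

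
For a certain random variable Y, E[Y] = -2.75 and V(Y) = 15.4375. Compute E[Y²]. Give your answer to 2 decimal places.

23.00

E[Y²] = V(Y) + (E[Y])² = 15.4375 + (-2.75)² = 23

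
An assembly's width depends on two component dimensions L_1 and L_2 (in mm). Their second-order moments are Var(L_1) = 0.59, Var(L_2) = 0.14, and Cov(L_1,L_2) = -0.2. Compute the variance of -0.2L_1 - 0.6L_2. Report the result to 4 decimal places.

0.0260

Var(-0.2L_1 - 0.6L_2) = (-0.2)²·Var(L_1) + (-0.6)²·Var(L_2) + 2·(-0.2)·(-0.6)·Cov(L_1,L_2)
= 0.04·0.59 + 0.36·0.14 + 0.24·-0.2 = 0.026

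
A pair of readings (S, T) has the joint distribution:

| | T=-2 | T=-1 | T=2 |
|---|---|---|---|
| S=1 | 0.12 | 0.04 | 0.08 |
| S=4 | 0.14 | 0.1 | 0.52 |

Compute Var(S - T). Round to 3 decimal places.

E[S] = 3.28,  E[T] = 0.54,  E[ST] = 2.52
Var(S) = 12.4 − (3.28)² = 1.6416;  Var(T) = 3.58 − (0.54)² = 3.2884
cov(S,T) = 2.52 − (3.28)(0.54) = 0.7488
Var(S - T) = (1)²·1.6416 + (-1)²·3.2884 + 2·(1)·(-1)·0.7488 = 3.4324

3.432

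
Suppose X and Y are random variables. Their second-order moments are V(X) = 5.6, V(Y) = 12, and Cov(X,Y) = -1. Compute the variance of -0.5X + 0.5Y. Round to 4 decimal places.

V(-0.5X + 0.5Y) = (-0.5)²·V(X) + (0.5)²·V(Y) + 2·(-0.5)·(0.5)·Cov(X,Y)
= 0.25·5.6 + 0.25·12 + -0.5·-1 = 4.9

4.9000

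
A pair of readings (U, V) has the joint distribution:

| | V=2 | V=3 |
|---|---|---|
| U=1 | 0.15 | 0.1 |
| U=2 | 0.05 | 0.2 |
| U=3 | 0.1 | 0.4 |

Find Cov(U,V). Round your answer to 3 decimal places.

0.125

E[U] = 2.25,  E[V] = 2.7
E[UV] = 6.2
Cov(U,V) = E[UV] − E[U]E[V] = 6.2 − (2.25)(2.7) = 0.125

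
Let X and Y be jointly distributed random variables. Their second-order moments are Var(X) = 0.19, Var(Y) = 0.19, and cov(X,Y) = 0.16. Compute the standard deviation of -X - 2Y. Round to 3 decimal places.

1.261

Var(-X - 2Y) = (-1)²·Var(X) + (-2)²·Var(Y) + 2·(-1)·(-2)·cov(X,Y)
= 1·0.19 + 4·0.19 + 4·0.16 = 1.59
sd(-X - 2Y) = √1.59 ≈ 1.261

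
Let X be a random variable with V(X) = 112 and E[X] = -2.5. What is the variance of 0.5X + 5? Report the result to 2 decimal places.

28.00

V(0.5X + 5) = (0.5)²·V(X) = 0.25·112 = 28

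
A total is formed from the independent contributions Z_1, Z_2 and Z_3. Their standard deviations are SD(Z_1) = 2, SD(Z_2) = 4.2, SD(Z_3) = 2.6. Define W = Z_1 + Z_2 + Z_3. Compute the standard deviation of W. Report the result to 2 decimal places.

Var(Z_1) = 4, Var(Z_2) = 17.64, Var(Z_3) = 6.76
By independence, Var(W) = (1)²Var(Z_1) + (1)²Var(Z_2) + (1)²Var(Z_3)
= (1)²·4 + (1)²·17.64 + (1)²·6.76 = 28.4
SD(W) = √28.4 ≈ 5.33

5.33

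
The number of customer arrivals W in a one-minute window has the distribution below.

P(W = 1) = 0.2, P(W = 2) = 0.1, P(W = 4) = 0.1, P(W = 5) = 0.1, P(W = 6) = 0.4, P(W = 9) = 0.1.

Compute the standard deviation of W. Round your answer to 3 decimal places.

2.458

E[W] = (1)(0.2) + (2)(0.1) + (4)(0.1) + (5)(0.1) + (6)(0.4) + (9)(0.1) = 4.6
E[W²] = (1)²(0.2) + (2)²(0.1) + (4)²(0.1) + (5)²(0.1) + (6)²(0.4) + (9)²(0.1) = 27.2
Var(W) = E[W²] − (E[W])² = 27.2 − (4.6)² = 6.04
SD(W) = √6.04 ≈ 2.458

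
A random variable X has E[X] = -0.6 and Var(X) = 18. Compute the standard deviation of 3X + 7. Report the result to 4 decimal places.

12.7279

Var(3X + 7) = (3)²·18 = 162
sd(3X + 7) = √162 ≈ 12.7279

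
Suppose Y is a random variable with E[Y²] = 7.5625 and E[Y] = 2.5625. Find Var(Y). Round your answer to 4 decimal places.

0.9961

Var(Y) = 7.5625 − (2.5625)² = 0.99609375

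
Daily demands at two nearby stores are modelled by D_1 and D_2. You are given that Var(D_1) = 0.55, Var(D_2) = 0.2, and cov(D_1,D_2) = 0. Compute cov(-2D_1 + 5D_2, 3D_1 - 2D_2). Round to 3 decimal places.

-5.300

cov(-2D_1 + 5D_2, 3D_1 - 2D_2) = (-2)(3)Var(D_1) + (5)(-2)Var(D_2) + [(-2)(-2) + (5)(3)]cov(D_1,D_2)
= -6·0.55 + -10·0.2 + 19·0 = -5.3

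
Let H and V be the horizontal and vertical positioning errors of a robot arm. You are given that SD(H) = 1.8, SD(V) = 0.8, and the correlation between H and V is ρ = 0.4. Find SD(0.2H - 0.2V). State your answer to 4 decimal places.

0.3303

Var(H) = (1.8)² = 3.24;  Var(V) = (0.8)² = 0.64
cov(H,V) = ρ·SD(H)·SD(V) = 0.4·1.8·0.8 = 0.576
Var(0.2H - 0.2V) = (0.2)²·Var(H) + (-0.2)²·Var(V) + 2·(0.2)·(-0.2)·cov(H,V)
= 0.04·3.24 + 0.04·0.64 + -0.08·0.576 = 0.10912
SD(0.2H - 0.2V) = √0.10912 ≈ 0.3303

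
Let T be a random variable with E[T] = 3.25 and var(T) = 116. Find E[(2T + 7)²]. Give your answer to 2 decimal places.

E[2T + 7] = 2·3.25 + 7 = 13.5
var(2T + 7) = (2)²·116 = 464
E[(2T + 7)²] = var((2T + 7)) + (E[(2T + 7)])² = 464 + (13.5)² = 646.25

646.25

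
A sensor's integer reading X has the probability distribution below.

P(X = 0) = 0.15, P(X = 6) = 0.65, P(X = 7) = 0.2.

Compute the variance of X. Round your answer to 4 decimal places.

5.1100

E[X] = (0)(0.15) + (6)(0.65) + (7)(0.2) = 5.3
E[X²] = (0)²(0.15) + (6)²(0.65) + (7)²(0.2) = 33.2
Var(X) = E[X²] − (E[X])² = 33.2 − (5.3)² = 5.11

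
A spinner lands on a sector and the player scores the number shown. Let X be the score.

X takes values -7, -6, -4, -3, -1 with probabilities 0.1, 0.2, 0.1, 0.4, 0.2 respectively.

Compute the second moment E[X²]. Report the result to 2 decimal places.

E[X²] = (-7)²(0.1) + (-6)²(0.2) + (-4)²(0.1) + (-3)²(0.4) + (-1)²(0.2) = 17.5

17.50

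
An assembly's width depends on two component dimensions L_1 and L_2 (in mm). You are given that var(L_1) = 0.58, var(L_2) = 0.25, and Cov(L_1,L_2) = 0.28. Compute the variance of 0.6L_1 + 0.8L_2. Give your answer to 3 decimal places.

var(0.6L_1 + 0.8L_2) = (0.6)²·var(L_1) + (0.8)²·var(L_2) + 2·(0.6)·(0.8)·Cov(L_1,L_2)
= 0.36·0.58 + 0.64·0.25 + 0.96·0.28 = 0.6376

0.638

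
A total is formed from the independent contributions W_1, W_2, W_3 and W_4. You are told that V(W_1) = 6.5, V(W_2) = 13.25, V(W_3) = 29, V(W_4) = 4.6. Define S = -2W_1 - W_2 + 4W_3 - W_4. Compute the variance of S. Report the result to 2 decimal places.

507.85

By independence, V(S) = (-2)²V(W_1) + (-1)²V(W_2) + (4)²V(W_3) + (-1)²V(W_4)
= (-2)²·6.5 + (-1)²·13.25 + (4)²·29 + (-1)²·4.6 = 507.85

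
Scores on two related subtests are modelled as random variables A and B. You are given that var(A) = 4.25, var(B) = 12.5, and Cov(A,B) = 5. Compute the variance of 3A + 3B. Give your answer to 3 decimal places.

240.750

var(3A + 3B) = (3)²·var(A) + (3)²·var(B) + 2·(3)·(3)·Cov(A,B)
= 9·4.25 + 9·12.5 + 18·5 = 240.75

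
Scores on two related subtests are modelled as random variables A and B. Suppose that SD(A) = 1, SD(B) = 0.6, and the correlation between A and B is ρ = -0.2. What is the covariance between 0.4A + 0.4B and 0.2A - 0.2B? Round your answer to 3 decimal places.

0.051

V(A) = (1)² = 1;  V(B) = (0.6)² = 0.36
Cov(A,B) = ρ·SD(A)·SD(B) = -0.2·1·0.6 = -0.12
Cov(0.4A + 0.4B, 0.2A - 0.2B) = (0.4)(0.2)V(A) + (0.4)(-0.2)V(B) + [(0.4)(-0.2) + (0.4)(0.2)]Cov(A,B)
= 0.08·1 + -0.08·0.36 + 0·-0.12 = 0.0512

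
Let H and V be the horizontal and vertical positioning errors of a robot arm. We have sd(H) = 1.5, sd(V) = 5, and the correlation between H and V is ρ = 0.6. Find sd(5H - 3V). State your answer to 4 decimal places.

Var(H) = (1.5)² = 2.25;  Var(V) = (5)² = 25
cov(H,V) = ρ·sd(H)·sd(V) = 0.6·1.5·5 = 4.5
Var(5H - 3V) = (5)²·Var(H) + (-3)²·Var(V) + 2·(5)·(-3)·cov(H,V)
= 25·2.25 + 9·25 + -30·4.5 = 146.25
sd(5H - 3V) = √146.25 ≈ 12.0934

12.0934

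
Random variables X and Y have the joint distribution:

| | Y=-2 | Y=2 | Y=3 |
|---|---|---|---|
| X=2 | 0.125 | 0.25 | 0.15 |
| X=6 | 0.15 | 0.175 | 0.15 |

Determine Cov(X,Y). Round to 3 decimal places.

E[X] = 3.9,  E[Y] = 1.2
E[XY] = 4.4
Cov(X,Y) = E[XY] − E[X]E[Y] = 4.4 − (3.9)(1.2) = -0.28

-0.280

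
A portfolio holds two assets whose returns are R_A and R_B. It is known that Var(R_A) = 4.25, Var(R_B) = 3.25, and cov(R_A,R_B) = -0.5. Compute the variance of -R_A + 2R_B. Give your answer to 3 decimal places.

Var(-R_A + 2R_B) = (-1)²·Var(R_A) + (2)²·Var(R_B) + 2·(-1)·(2)·cov(R_A,R_B)
= 1·4.25 + 4·3.25 + -4·-0.5 = 19.25

19.250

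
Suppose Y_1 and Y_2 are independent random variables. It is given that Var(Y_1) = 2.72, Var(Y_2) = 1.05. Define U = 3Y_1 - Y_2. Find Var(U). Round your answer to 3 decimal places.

25.530

By independence, Var(U) = (3)²Var(Y_1) + (-1)²Var(Y_2)
= (3)²·2.72 + (-1)²·1.05 = 25.53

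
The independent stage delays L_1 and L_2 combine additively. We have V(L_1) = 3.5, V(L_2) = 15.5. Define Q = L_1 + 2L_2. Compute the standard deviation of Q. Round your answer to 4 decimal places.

By independence, V(Q) = (1)²V(L_1) + (2)²V(L_2)
= (1)²·3.5 + (2)²·15.5 = 65.5
SD(Q) = √65.5 ≈ 8.0932

8.0932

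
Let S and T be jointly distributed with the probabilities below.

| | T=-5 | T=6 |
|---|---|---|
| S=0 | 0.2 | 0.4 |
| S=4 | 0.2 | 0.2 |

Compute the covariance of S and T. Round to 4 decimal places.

E[S] = 1.6,  E[T] = 1.6
E[ST] = 0.8
Cov(S,T) = E[ST] − E[S]E[T] = 0.8 − (1.6)(1.6) = -1.76

-1.7600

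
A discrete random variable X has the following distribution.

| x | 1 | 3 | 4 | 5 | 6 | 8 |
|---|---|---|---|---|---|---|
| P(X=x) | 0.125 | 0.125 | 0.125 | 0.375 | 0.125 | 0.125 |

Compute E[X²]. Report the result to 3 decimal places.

E[X²] = (1)²(0.125) + (3)²(0.125) + (4)²(0.125) + (5)²(0.375) + (6)²(0.125) + (8)²(0.125) = 25.125

25.125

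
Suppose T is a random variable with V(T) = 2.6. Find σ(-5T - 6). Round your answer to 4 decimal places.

8.0623

V(-5T - 6) = (-5)²·2.6 = 65
σ(-5T - 6) = √65 ≈ 8.0623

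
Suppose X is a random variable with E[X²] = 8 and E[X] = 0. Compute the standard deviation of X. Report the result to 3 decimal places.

2.828

Var(X) = 8 − (0)² = 8
sd(X) = √8 ≈ 2.828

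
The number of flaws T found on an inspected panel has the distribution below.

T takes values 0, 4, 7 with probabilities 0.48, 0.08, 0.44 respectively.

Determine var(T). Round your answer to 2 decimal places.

11.28

E[T] = (0)(0.48) + (4)(0.08) + (7)(0.44) = 3.4
E[T²] = (0)²(0.48) + (4)²(0.08) + (7)²(0.44) = 22.84
var(T) = E[T²] − (E[T])² = 22.84 − (3.4)² = 11.28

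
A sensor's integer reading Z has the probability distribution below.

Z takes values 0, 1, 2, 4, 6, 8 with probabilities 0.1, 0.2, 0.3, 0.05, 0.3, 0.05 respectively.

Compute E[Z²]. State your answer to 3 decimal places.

16.200

E[Z²] = (0)²(0.1) + (1)²(0.2) + (2)²(0.3) + (4)²(0.05) + (6)²(0.3) + (8)²(0.05) = 16.2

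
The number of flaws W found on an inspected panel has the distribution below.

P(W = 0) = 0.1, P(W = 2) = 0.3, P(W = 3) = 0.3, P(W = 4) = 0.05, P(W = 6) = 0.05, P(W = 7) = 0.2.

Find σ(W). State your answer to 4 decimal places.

2.1772

E[W] = (0)(0.1) + (2)(0.3) + (3)(0.3) + (4)(0.05) + (6)(0.05) + (7)(0.2) = 3.4
E[W²] = (0)²(0.1) + (2)²(0.3) + (3)²(0.3) + (4)²(0.05) + (6)²(0.05) + (7)²(0.2) = 16.3
Var(W) = E[W²] − (E[W])² = 16.3 − (3.4)² = 4.74
σ(W) = √4.74 ≈ 2.1772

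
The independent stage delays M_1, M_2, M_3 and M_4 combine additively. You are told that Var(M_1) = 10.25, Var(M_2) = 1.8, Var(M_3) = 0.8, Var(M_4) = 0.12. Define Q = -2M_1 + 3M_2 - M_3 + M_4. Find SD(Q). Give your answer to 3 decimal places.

7.624

By independence, Var(Q) = (-2)²Var(M_1) + (3)²Var(M_2) + (-1)²Var(M_3) + (1)²Var(M_4)
= (-2)²·10.25 + (3)²·1.8 + (-1)²·0.8 + (1)²·0.12 = 58.12
SD(Q) = √58.12 ≈ 7.624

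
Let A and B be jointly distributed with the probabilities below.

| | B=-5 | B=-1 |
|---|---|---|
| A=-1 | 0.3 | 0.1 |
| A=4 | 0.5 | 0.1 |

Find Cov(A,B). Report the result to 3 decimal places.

E[A] = 2,  E[B] = -4.2
E[AB] = -8.8
Cov(A,B) = E[AB] − E[A]E[B] = -8.8 − (2)(-4.2) = -0.4

-0.400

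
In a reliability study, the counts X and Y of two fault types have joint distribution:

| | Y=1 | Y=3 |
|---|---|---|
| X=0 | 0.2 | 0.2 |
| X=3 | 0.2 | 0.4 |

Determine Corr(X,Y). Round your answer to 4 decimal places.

E[X] = 1.8,  E[Y] = 2.2
E[XY] = 4.2
Cov(X,Y) = E[XY] − E[X]E[Y] = 4.2 − (1.8)(2.2) = 0.24
var(X) = 2.16,  var(Y) = 0.96
ρ = 0.24 / √(2.16·0.96) ≈ 0.1667

0.1667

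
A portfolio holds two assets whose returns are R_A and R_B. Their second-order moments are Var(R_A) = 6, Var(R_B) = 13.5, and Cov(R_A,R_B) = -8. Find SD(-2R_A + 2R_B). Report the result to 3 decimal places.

Var(-2R_A + 2R_B) = (-2)²·Var(R_A) + (2)²·Var(R_B) + 2·(-2)·(2)·Cov(R_A,R_B)
= 4·6 + 4·13.5 + -8·-8 = 142
SD(-2R_A + 2R_B) = √142 ≈ 11.916

11.916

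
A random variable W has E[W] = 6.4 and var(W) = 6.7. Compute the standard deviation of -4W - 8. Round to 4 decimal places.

10.3537

var(-4W - 8) = (-4)²·6.7 = 107.2
sd(-4W - 8) = √107.2 ≈ 10.3537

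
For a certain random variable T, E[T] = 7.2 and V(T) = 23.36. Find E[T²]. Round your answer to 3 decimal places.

E[T²] = V(T) + (E[T])² = 23.36 + (7.2)² = 75.2

75.200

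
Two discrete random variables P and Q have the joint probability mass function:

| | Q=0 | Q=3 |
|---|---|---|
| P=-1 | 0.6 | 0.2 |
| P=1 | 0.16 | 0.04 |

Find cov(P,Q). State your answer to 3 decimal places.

-0.048

E[P] = -0.6,  E[Q] = 0.72
E[PQ] = -0.48
cov(P,Q) = E[PQ] − E[P]E[Q] = -0.48 − (-0.6)(0.72) = -0.048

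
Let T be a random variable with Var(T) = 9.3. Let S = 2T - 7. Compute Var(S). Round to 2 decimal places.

37.20

Var(2T - 7) = (2)²·Var(T) = 4·9.3 = 37.2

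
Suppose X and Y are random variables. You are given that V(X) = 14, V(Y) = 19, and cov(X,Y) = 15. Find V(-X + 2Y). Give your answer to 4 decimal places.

30.0000

V(-X + 2Y) = (-1)²·V(X) + (2)²·V(Y) + 2·(-1)·(2)·cov(X,Y)
= 1·14 + 4·19 + -4·15 = 30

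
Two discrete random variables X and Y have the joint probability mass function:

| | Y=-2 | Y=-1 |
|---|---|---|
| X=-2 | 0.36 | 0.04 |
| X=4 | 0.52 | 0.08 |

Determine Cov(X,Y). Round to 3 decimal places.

E[X] = 1.6,  E[Y] = -1.88
E[XY] = -2.96
Cov(X,Y) = E[XY] − E[X]E[Y] = -2.96 − (1.6)(-1.88) = 0.048

0.048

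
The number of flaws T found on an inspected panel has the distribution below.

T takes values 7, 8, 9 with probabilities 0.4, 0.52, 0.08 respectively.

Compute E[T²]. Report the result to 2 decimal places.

59.36

E[T²] = (7)²(0.4) + (8)²(0.52) + (9)²(0.08) = 59.36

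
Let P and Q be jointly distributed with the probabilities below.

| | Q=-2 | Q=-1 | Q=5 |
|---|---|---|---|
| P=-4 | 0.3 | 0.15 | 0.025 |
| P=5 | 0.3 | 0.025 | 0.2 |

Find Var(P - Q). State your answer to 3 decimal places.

E[P] = 0.725,  E[Q] = -0.25,  E[PQ] = 4.375
Var(P) = 20.725 − (0.725)² = 20.199375;  Var(Q) = 8.2 − (-0.25)² = 8.1375
cov(P,Q) = 4.375 − (0.725)(-0.25) = 4.55625
Var(P - Q) = (1)²·20.199375 + (-1)²·8.1375 + 2·(1)·(-1)·4.55625 = 19.224375

19.224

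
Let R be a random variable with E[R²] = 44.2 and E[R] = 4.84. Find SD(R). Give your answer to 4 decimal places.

V(R) = 44.2 − (4.84)² = 20.7744
SD(R) = √20.7744 ≈ 4.5579

4.5579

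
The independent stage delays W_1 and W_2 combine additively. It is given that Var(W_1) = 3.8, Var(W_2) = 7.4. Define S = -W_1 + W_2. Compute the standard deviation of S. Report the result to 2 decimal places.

3.35

By independence, Var(S) = (-1)²Var(W_1) + (1)²Var(W_2)
= (-1)²·3.8 + (1)²·7.4 = 11.2
SD(S) = √11.2 ≈ 3.35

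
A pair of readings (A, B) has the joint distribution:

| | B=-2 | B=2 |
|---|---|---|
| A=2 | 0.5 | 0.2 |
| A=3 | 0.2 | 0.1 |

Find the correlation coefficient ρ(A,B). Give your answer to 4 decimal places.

E[A] = 2.3,  E[B] = -0.8
E[AB] = -1.8
cov(A,B) = E[AB] − E[A]E[B] = -1.8 − (2.3)(-0.8) = 0.04
Var(A) = 0.21,  Var(B) = 3.36
ρ = 0.04 / √(0.21·3.36) ≈ 0.0476

0.0476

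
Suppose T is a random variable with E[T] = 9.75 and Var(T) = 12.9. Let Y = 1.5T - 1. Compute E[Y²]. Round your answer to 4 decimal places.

214.6656

E[1.5T - 1] = 1.5·9.75 − 1 = 13.625
Var(1.5T - 1) = (1.5)²·12.9 = 29.025
E[Y²] = Var(Y) + (E[Y])² = 29.025 + (13.625)² = 214.665625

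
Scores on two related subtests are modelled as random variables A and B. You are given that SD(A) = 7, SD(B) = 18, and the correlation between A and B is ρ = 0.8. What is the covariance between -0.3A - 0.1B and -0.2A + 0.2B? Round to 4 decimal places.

Var(A) = (7)² = 49;  Var(B) = (18)² = 324
cov(A,B) = ρ·SD(A)·SD(B) = 0.8·7·18 = 100.8
cov(-0.3A - 0.1B, -0.2A + 0.2B) = (-0.3)(-0.2)Var(A) + (-0.1)(0.2)Var(B) + [(-0.3)(0.2) + (-0.1)(-0.2)]cov(A,B)
= 0.06·49 + -0.02·324 + -0.04·100.8 = -7.572

-7.5720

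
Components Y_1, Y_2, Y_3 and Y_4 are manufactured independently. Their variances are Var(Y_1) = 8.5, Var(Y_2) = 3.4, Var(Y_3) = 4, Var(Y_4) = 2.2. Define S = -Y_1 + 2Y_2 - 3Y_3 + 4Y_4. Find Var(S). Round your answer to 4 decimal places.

By independence, Var(S) = (-1)²Var(Y_1) + (2)²Var(Y_2) + (-3)²Var(Y_3) + (4)²Var(Y_4)
= (-1)²·8.5 + (2)²·3.4 + (-3)²·4 + (4)²·2.2 = 93.3

93.3000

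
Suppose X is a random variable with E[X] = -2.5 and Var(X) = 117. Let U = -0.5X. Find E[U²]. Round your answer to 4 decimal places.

E[-0.5X] = -0.5·-2.5 = 1.25
Var(-0.5X) = (-0.5)²·117 = 29.25
E[U²] = Var(U) + (E[U])² = 29.25 + (1.25)² = 30.8125

30.8125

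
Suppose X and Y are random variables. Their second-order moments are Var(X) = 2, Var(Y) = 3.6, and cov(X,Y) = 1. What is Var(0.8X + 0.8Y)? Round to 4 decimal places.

4.8640

Var(0.8X + 0.8Y) = (0.8)²·Var(X) + (0.8)²·Var(Y) + 2·(0.8)·(0.8)·cov(X,Y)
= 0.64·2 + 0.64·3.6 + 1.28·1 = 4.864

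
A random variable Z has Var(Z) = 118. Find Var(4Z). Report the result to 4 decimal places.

Var(4Z) = (4)²·Var(Z) = 16·118 = 1888

1888.0000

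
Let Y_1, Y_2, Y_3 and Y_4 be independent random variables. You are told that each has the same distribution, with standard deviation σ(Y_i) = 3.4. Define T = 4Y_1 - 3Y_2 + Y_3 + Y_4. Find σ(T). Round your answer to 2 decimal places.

Var(Y_i) = (3.4)² = 11.56
By independence, Var(T) = (4)²Var(Y_1) + (-3)²Var(Y_2) + (1)²Var(Y_3) + (1)²Var(Y_4)
= (4)²·11.56 + (-3)²·11.56 + (1)²·11.56 + (1)²·11.56 = 312.12
σ(T) = √312.12 ≈ 17.67

17.67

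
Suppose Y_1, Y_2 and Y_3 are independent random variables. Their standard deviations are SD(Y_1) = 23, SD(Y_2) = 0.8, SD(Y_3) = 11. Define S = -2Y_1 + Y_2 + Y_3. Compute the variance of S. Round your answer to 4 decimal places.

2237.6400

Var(Y_1) = 529, Var(Y_2) = 0.64, Var(Y_3) = 121
By independence, Var(S) = (-2)²Var(Y_1) + (1)²Var(Y_2) + (1)²Var(Y_3)
= (-2)²·529 + (1)²·0.64 + (1)²·121 = 2237.64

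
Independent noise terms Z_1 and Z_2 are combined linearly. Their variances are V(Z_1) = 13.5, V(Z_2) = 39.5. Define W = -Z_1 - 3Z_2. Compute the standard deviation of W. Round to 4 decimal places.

By independence, V(W) = (-1)²V(Z_1) + (-3)²V(Z_2)
= (-1)²·13.5 + (-3)²·39.5 = 369
sd(W) = √369 ≈ 19.2094

19.2094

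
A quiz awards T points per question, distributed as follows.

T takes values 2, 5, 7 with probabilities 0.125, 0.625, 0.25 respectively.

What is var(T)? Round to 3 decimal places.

E[T] = (2)(0.125) + (5)(0.625) + (7)(0.25) = 5.125
E[T²] = (2)²(0.125) + (5)²(0.625) + (7)²(0.25) = 28.375
var(T) = E[T²] − (E[T])² = 28.375 − (5.125)² = 2.109375

2.109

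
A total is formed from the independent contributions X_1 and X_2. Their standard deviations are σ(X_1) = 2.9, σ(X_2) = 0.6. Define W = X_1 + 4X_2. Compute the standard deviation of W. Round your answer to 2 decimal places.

var(X_1) = 8.41, var(X_2) = 0.36
By independence, var(W) = (1)²var(X_1) + (4)²var(X_2)
= (1)²·8.41 + (4)²·0.36 = 14.17
σ(W) = √14.17 ≈ 3.76

3.76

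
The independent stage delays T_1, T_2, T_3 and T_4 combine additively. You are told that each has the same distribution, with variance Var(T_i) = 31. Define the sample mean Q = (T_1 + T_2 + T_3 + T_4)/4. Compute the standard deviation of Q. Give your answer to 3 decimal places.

By independence, Var(Q) = (0.25)²Var(T_1) + (0.25)²Var(T_2) + (0.25)²Var(T_3) + (0.25)²Var(T_4)
= (0.25)²·31 + (0.25)²·31 + (0.25)²·31 + (0.25)²·31 = 7.75
σ(Q) = √7.75 ≈ 2.784

2.784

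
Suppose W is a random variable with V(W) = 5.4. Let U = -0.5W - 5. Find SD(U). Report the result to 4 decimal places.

1.1619

V(-0.5W - 5) = (-0.5)²·5.4 = 1.35
SD(U) = √1.35 ≈ 1.1619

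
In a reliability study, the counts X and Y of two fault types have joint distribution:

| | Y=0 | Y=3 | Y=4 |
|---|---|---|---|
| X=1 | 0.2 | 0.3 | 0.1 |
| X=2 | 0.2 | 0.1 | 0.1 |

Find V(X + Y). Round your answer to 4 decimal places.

2.8400

E[X] = 1.4,  E[Y] = 2,  E[XY] = 2.7
V(X) = 2.2 − (1.4)² = 0.24;  V(Y) = 6.8 − (2)² = 2.8
Cov(X,Y) = 2.7 − (1.4)(2) = -0.1
V(X + Y) = (1)²·0.24 + (1)²·2.8 + 2·(1)·(1)·-0.1 = 2.84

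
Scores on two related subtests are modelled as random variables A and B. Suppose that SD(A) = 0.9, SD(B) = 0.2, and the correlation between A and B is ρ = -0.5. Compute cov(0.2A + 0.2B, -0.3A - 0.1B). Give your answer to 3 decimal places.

Var(A) = (0.9)² = 0.81;  Var(B) = (0.2)² = 0.04
cov(A,B) = ρ·SD(A)·SD(B) = -0.5·0.9·0.2 = -0.09
cov(0.2A + 0.2B, -0.3A - 0.1B) = (0.2)(-0.3)Var(A) + (0.2)(-0.1)Var(B) + [(0.2)(-0.1) + (0.2)(-0.3)]cov(A,B)
= -0.06·0.81 + -0.02·0.04 + -0.08·-0.09 = -0.0422

-0.042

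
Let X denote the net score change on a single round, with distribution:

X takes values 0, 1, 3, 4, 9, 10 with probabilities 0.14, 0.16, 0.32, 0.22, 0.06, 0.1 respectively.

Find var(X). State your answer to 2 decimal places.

8.89

E[X] = (0)(0.14) + (1)(0.16) + (3)(0.32) + (4)(0.22) + (9)(0.06) + (10)(0.1) = 3.54
E[X²] = (0)²(0.14) + (1)²(0.16) + (3)²(0.32) + (4)²(0.22) + (9)²(0.06) + (10)²(0.1) = 21.42
var(X) = E[X²] − (E[X])² = 21.42 − (3.54)² = 8.8884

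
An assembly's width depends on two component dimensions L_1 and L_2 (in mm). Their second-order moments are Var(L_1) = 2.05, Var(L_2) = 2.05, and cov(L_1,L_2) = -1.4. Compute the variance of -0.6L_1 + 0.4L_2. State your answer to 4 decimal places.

Var(-0.6L_1 + 0.4L_2) = (-0.6)²·Var(L_1) + (0.4)²·Var(L_2) + 2·(-0.6)·(0.4)·cov(L_1,L_2)
= 0.36·2.05 + 0.16·2.05 + -0.48·-1.4 = 1.738

1.7380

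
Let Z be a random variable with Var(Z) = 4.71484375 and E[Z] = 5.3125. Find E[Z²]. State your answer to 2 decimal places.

32.94

E[Z²] = Var(Z) + (E[Z])² = 4.71484375 + (5.3125)² = 32.9375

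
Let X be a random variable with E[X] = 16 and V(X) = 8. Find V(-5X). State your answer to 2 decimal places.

V(-5X) = (-5)²·V(X) = 25·8 = 200

200.00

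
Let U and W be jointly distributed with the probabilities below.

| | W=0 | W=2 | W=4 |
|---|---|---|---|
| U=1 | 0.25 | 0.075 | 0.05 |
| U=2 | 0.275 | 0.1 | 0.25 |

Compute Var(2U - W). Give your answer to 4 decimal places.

3.1100

E[U] = 1.625,  E[W] = 1.55,  E[UW] = 2.75
Var(U) = 2.875 − (1.625)² = 0.234375;  Var(W) = 5.5 − (1.55)² = 3.0975
cov(U,W) = 2.75 − (1.625)(1.55) = 0.23125
Var(2U - W) = (2)²·0.234375 + (-1)²·3.0975 + 2·(2)·(-1)·0.23125 = 3.11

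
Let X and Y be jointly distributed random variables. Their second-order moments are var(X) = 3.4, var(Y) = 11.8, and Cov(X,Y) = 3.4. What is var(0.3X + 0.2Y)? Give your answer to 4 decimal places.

1.1860

var(0.3X + 0.2Y) = (0.3)²·var(X) + (0.2)²·var(Y) + 2·(0.3)·(0.2)·Cov(X,Y)
= 0.09·3.4 + 0.04·11.8 + 0.12·3.4 = 1.186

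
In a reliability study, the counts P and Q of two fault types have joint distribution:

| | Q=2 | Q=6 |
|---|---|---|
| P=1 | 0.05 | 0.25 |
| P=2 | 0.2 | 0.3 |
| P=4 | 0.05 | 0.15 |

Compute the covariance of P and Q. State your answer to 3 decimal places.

E[P] = 2.1,  E[Q] = 4.8
E[PQ] = 10
cov(P,Q) = E[PQ] − E[P]E[Q] = 10 − (2.1)(4.8) = -0.08

-0.080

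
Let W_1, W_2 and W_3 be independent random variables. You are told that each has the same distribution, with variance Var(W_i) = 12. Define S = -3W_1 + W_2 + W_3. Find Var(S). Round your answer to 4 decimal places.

By independence, Var(S) = (-3)²Var(W_1) + (1)²Var(W_2) + (1)²Var(W_3)
= (-3)²·12 + (1)²·12 + (1)²·12 = 132

132.0000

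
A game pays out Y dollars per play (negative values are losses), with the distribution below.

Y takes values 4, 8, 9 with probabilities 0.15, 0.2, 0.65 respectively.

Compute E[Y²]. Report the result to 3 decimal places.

67.850

E[Y²] = (4)²(0.15) + (8)²(0.2) + (9)²(0.65) = 67.85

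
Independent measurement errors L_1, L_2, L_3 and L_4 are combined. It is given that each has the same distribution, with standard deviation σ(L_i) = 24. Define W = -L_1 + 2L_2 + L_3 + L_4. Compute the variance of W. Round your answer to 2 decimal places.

var(L_i) = (24)² = 576
By independence, var(W) = (-1)²var(L_1) + (2)²var(L_2) + (1)²var(L_3) + (1)²var(L_4)
= (-1)²·576 + (2)²·576 + (1)²·576 + (1)²·576 = 4032

4032.00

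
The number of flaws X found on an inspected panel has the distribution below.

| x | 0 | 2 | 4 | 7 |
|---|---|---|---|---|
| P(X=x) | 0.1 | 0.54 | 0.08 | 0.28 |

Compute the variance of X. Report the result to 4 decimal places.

E[X] = (0)(0.1) + (2)(0.54) + (4)(0.08) + (7)(0.28) = 3.36
E[X²] = (0)²(0.1) + (2)²(0.54) + (4)²(0.08) + (7)²(0.28) = 17.16
Var(X) = E[X²] − (E[X])² = 17.16 − (3.36)² = 5.8704

5.8704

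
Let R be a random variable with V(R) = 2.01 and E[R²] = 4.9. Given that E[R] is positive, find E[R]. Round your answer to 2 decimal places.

1.70

(E[R])² = E[R²] − V(R) = 4.9 − 2.01 = 2.89
E[R] = √2.89 = 1.7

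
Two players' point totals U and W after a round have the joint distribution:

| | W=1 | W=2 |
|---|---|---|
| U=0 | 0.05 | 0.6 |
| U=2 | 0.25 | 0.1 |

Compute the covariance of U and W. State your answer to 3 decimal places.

E[U] = 0.7,  E[W] = 1.7
E[UW] = 0.9
Cov(U,W) = E[UW] − E[U]E[W] = 0.9 − (0.7)(1.7) = -0.29

-0.290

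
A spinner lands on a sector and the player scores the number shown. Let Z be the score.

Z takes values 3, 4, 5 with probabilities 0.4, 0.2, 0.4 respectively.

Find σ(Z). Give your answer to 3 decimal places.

0.894

E[Z] = (3)(0.4) + (4)(0.2) + (5)(0.4) = 4
E[Z²] = (3)²(0.4) + (4)²(0.2) + (5)²(0.4) = 16.8
Var(Z) = E[Z²] − (E[Z])² = 16.8 − (4)² = 0.8
σ(Z) = √0.8 ≈ 0.894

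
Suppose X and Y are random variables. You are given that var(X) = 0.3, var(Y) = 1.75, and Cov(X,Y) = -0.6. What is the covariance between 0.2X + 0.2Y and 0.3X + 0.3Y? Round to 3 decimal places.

0.051

Cov(0.2X + 0.2Y, 0.3X + 0.3Y) = (0.2)(0.3)var(X) + (0.2)(0.3)var(Y) + [(0.2)(0.3) + (0.2)(0.3)]Cov(X,Y)
= 0.06·0.3 + 0.06·1.75 + 0.12·-0.6 = 0.051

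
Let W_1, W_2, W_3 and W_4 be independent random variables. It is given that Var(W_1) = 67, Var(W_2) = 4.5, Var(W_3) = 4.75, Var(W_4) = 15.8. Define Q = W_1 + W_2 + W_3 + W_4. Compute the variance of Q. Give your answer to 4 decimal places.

92.0500

By independence, Var(Q) = (1)²Var(W_1) + (1)²Var(W_2) + (1)²Var(W_3) + (1)²Var(W_4)
= (1)²·67 + (1)²·4.5 + (1)²·4.75 + (1)²·15.8 = 92.05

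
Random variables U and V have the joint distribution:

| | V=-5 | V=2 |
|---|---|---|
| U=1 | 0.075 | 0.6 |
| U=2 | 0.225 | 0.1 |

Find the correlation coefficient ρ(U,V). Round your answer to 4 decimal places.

E[U] = 1.325,  E[V] = -0.1
E[UV] = -1.025
Cov(U,V) = E[UV] − E[U]E[V] = -1.025 − (1.325)(-0.1) = -0.8925
var(U) = 0.219375,  var(V) = 10.29
ρ = -0.8925 / √(0.219375·10.29) ≈ -0.5940

-0.5940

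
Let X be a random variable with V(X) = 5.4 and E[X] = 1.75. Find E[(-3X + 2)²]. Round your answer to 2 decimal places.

59.16

E[-3X + 2] = -3·1.75 + 2 = -3.25
V(-3X + 2) = (-3)²·5.4 = 48.6
E[(-3X + 2)²] = V((-3X + 2)) + (E[(-3X + 2)])² = 48.6 + (-3.25)² = 59.1625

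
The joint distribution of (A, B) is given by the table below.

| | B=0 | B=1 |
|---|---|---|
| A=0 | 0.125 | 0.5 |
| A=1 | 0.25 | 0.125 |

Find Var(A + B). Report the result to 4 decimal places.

0.2500

E[A] = 0.375,  E[B] = 0.625,  E[AB] = 0.125
Var(A) = 0.375 − (0.375)² = 0.234375;  Var(B) = 0.625 − (0.625)² = 0.234375
Cov(A,B) = 0.125 − (0.375)(0.625) = -0.109375
Var(A + B) = (1)²·0.234375 + (1)²·0.234375 + 2·(1)·(1)·-0.109375 = 0.25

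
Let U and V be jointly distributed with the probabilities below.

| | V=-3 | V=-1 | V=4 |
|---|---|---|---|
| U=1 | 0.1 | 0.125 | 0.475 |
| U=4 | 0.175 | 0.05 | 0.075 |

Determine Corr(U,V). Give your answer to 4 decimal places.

-0.4380

E[U] = 1.9,  E[V] = 1.2
E[UV] = 0.375
Cov(U,V) = E[UV] − E[U]E[V] = 0.375 − (1.9)(1.2) = -1.905
var(U) = 1.89,  var(V) = 10.01
ρ = -1.905 / √(1.89·10.01) ≈ -0.4380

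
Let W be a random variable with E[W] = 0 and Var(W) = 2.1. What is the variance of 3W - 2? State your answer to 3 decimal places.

Var(3W - 2) = (3)²·Var(W) = 9·2.1 = 18.9

18.900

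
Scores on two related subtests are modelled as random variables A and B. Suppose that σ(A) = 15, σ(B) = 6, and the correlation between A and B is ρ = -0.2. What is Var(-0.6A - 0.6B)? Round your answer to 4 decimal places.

81.0000

Var(A) = (15)² = 225;  Var(B) = (6)² = 36
Cov(A,B) = ρ·σ(A)·σ(B) = -0.2·15·6 = -18
Var(-0.6A - 0.6B) = (-0.6)²·Var(A) + (-0.6)²·Var(B) + 2·(-0.6)·(-0.6)·Cov(A,B)
= 0.36·225 + 0.36·36 + 0.72·-18 = 81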